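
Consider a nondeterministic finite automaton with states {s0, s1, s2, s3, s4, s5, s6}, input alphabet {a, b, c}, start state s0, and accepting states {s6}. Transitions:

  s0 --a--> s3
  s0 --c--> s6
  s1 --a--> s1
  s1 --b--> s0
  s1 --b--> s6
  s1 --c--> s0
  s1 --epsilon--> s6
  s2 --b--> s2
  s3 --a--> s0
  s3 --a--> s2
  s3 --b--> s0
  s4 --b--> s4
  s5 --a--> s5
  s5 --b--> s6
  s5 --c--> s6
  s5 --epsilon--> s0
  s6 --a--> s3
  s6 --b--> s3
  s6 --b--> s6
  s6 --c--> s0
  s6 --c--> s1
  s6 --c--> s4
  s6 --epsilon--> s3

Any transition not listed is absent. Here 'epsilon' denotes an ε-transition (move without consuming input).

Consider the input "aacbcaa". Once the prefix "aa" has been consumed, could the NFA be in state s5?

No

Start in {s0}.
Read 'a': s0→{s3}; now {s3}.
Read 'a': s3→{s0, s2}; now {s0, s2}.
State s5 is not in {s0, s2}.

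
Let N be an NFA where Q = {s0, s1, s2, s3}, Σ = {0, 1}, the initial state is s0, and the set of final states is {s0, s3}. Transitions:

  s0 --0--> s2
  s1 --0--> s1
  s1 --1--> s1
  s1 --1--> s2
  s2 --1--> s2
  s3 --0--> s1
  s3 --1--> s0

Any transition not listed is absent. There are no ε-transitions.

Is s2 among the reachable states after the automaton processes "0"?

Start in {s0}.
Read '0': s0→{s2}; now {s2}.
State s2 is in {s2}.

Yes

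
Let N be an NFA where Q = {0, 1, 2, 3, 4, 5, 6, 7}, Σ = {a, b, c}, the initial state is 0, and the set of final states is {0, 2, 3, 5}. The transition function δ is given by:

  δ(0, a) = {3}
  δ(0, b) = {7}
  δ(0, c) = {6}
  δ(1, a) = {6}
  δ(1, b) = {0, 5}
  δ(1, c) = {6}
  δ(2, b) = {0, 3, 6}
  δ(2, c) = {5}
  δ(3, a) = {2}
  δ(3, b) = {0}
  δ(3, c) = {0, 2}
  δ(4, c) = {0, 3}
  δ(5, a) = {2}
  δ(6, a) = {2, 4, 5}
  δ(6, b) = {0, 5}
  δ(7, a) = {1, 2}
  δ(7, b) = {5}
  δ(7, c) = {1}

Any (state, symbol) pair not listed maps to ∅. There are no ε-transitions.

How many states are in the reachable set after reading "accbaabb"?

3

Start in {0}.
Read 'a': {0} → {3}.
Read 'c': {3} → {0, 2}.
Read 'c': {0, 2} → {5, 6}.
Read 'b': {5, 6} → {0, 5}.
Read 'a': {0, 5} → {2, 3}.
Read 'a': {2, 3} → {2}.
Read 'b': {2} → {0, 3, 6}.
Read 'b': {0, 3, 6} → {0, 5, 7}.
That set has 3 states.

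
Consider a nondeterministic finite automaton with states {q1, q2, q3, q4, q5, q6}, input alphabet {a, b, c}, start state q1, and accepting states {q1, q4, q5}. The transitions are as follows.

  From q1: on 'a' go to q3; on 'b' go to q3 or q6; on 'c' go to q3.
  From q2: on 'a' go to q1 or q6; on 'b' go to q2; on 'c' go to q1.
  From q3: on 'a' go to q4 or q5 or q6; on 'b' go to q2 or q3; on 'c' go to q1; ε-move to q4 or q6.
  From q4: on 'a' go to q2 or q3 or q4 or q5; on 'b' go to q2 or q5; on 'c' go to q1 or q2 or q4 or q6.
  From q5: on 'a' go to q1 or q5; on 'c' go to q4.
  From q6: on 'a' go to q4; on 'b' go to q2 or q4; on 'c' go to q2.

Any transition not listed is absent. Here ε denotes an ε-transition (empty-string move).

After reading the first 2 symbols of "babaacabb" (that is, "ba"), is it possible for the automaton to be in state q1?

No

Start in {q1}.
Read 'b': q1→{q3, q6}; union {q3, q6}; ε-closure = {q3, q4, q6}.
Read 'a': q3→{q4, q5, q6}, q4→{q2, q3, q4, q5}, q6→{q4}; now {q2, q3, q4, q5, q6}.
State q1 is not in {q2, q3, q4, q5, q6}.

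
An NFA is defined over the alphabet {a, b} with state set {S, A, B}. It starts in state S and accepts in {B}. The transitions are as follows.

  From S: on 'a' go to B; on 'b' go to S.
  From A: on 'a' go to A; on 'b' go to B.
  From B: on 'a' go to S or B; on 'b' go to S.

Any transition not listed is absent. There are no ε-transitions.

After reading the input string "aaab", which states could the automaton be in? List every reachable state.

Start in {S}.
Read 'a': S→{B}; now {B}.
Read 'a': B→{S, B}; now {S, B}.
Read 'a': S→{B}, B→{S, B}; now {S, B}.
Read 'b': S→{S}, B→{S}; now {S}.

{S}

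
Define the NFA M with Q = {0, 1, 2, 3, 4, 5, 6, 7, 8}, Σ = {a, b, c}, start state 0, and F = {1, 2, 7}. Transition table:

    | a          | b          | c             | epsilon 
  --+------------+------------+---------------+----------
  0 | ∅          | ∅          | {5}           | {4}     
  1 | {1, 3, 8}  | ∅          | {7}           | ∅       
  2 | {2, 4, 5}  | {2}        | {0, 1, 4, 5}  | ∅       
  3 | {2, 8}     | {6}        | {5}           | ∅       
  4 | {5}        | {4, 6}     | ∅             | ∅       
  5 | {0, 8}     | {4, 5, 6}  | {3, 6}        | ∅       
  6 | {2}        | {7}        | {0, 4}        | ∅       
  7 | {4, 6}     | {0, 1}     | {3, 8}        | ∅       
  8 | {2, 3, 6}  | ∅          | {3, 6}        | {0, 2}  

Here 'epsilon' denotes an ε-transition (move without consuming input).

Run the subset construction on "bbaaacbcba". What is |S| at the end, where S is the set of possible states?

Start: ε-closure({0}) = {0, 4}.
Read 'b': 0→∅, 4→{4, 6}; now {4, 6}.
Read 'b': 4→{4, 6}, 6→{7}; now {4, 6, 7}.
Read 'a': 4→{5}, 6→{2}, 7→{4, 6}; now {2, 4, 5, 6}.
Read 'a': 2→{2, 4, 5}, 4→{5}, 5→{0, 8}, 6→{2}; now {0, 2, 4, 5, 8}.
Read 'a': 0→∅, 2→{2, 4, 5}, 4→{5}, 5→{0, 8}, 8→{2, 3, 6}; now {0, 2, 3, 4, 5, 6, 8}.
Read 'c': 0→{5}, 2→{0, 1, 4, 5}, 3→{5}, 4→∅, 5→{3, 6}, 6→{0, 4}, 8→{3, 6}; now {0, 1, 3, 4, 5, 6}.
Read 'b': 0→∅, 1→∅, 3→{6}, 4→{4, 6}, 5→{4, 5, 6}, 6→{7}; now {4, 5, 6, 7}.
Read 'c': 4→∅, 5→{3, 6}, 6→{0, 4}, 7→{3, 8}; union {0, 3, 4, 6, 8}; ε-closure = {0, 2, 3, 4, 6, 8}.
Read 'b': 0→∅, 2→{2}, 3→{6}, 4→{4, 6}, 6→{7}, 8→∅; now {2, 4, 6, 7}.
Read 'a': 2→{2, 4, 5}, 4→{5}, 6→{2}, 7→{4, 6}; now {2, 4, 5, 6}.
That set has 4 states.

4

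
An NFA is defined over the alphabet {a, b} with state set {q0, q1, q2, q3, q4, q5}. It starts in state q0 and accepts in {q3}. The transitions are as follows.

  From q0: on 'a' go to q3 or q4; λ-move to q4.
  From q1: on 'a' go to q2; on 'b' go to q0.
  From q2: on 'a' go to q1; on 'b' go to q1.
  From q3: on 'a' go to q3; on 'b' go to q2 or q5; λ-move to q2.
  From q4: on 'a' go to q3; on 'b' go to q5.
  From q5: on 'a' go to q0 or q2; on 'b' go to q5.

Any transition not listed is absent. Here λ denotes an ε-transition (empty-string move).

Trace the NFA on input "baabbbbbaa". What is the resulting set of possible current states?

{q1, q2, q3, q4}

Start: ε-closure({q0}) = {q0, q4}.
Read 'b': q0→∅, q4→{q5}; now {q5}.
Read 'a': q5→{q0, q2}; union {q0, q2}; ε-closure = {q0, q2, q4}.
Read 'a': q0→{q3, q4}, q2→{q1}, q4→{q3}; union {q1, q3, q4}; ε-closure = {q1, q2, q3, q4}.
Read 'b': q1→{q0}, q2→{q1}, q3→{q2, q5}, q4→{q5}; union {q0, q1, q2, q5}; ε-closure = {q0, q1, q2, q4, q5}.
Read 'b': q0→∅, q1→{q0}, q2→{q1}, q4→{q5}, q5→{q5}; union {q0, q1, q5}; ε-closure = {q0, q1, q4, q5}.
Read 'b': q0→∅, q1→{q0}, q4→{q5}, q5→{q5}; union {q0, q5}; ε-closure = {q0, q4, q5}.
Read 'b': q0→∅, q4→{q5}, q5→{q5}; now {q5}.
Read 'b': q5→{q5}; now {q5}.
Read 'a': q5→{q0, q2}; union {q0, q2}; ε-closure = {q0, q2, q4}.
Read 'a': q0→{q3, q4}, q2→{q1}, q4→{q3}; union {q1, q3, q4}; ε-closure = {q1, q2, q3, q4}.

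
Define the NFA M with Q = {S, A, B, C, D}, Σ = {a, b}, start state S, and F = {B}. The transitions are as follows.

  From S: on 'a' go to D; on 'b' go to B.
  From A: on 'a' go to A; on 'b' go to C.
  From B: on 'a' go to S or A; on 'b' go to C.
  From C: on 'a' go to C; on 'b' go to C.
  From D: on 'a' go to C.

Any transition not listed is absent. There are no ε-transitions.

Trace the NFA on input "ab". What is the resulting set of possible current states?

∅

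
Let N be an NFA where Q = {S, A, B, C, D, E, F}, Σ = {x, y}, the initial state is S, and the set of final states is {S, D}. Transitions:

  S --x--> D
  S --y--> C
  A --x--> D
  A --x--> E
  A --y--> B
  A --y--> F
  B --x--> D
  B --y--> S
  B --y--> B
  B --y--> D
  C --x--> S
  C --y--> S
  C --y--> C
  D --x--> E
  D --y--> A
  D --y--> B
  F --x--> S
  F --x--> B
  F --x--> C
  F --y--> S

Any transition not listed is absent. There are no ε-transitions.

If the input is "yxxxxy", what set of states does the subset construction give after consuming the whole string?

Start in {S}.
Read 'y': S→{C}; now {C}.
Read 'x': C→{S}; now {S}.
Read 'x': S→{D}; now {D}.
Read 'x': D→{E}; now {E}.
Read 'x': E→∅; now ∅.
The set is empty and remains empty for the remaining 1 symbol.

∅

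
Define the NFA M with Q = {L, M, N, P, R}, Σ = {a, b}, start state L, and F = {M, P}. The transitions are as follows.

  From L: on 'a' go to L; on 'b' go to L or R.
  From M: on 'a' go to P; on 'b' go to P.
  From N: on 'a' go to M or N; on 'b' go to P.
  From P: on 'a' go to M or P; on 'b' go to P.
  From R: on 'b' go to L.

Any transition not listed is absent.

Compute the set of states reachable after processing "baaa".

{L}

Start in {L}.
Read 'b': {L} → {L, R}.
Read 'a': {L, R} → {L}.
Read 'a': {L} → {L}.
Read 'a': {L} → {L}.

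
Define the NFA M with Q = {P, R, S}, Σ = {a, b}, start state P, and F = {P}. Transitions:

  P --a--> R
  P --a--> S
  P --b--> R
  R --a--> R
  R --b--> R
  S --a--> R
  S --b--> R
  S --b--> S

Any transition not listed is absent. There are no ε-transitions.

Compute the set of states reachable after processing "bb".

Start in {P}.
Read 'b': P→{R}; now {R}.
Read 'b': R→{R}; now {R}.

{R}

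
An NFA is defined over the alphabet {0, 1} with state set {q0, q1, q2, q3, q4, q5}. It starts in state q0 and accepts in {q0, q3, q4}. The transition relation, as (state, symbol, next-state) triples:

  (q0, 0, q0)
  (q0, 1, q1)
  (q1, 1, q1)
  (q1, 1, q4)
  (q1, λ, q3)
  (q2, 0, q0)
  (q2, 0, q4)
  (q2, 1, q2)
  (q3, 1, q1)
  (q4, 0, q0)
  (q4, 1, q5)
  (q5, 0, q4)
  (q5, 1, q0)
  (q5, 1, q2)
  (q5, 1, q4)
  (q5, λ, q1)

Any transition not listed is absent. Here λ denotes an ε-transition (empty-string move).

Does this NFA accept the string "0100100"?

No

Start in {q0}.
Read '0': q0→{q0}; now {q0}.
Read '1': q0→{q1}; union {q1}; ε-closure = {q1, q3}.
Read '0': q1→∅, q3→∅; now ∅.
The set is empty and remains empty for the remaining 4 symbols.
The final set ∅ contains no accepting state.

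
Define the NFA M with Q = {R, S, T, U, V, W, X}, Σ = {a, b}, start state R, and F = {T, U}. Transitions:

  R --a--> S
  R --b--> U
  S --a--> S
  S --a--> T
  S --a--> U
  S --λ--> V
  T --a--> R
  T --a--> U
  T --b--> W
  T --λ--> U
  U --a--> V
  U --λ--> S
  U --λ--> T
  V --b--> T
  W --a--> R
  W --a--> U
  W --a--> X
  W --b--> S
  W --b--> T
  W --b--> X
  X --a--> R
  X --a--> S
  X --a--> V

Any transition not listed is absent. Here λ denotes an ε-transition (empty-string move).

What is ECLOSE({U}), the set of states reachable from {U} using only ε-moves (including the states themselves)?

{S, T, U, V}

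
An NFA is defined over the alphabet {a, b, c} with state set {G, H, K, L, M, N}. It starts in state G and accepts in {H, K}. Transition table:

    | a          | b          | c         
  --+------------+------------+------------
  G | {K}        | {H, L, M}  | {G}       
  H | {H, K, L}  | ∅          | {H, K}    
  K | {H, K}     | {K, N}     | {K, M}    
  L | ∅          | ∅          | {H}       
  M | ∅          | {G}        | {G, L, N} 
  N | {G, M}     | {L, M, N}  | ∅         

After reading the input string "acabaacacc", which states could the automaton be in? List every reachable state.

{G, H, K, L, M, N}

Start in {G}.
Read 'a': G→{K}; now {K}.
Read 'c': K→{K, M}; now {K, M}.
Read 'a': K→{H, K}, M→∅; now {H, K}.
Read 'b': H→∅, K→{K, N}; now {K, N}.
Read 'a': K→{H, K}, N→{G, M}; now {G, H, K, M}.
Read 'a': G→{K}, H→{H, K, L}, K→{H, K}, M→∅; now {H, K, L}.
Read 'c': H→{H, K}, K→{K, M}, L→{H}; now {H, K, M}.
Read 'a': H→{H, K, L}, K→{H, K}, M→∅; now {H, K, L}.
Read 'c': H→{H, K}, K→{K, M}, L→{H}; now {H, K, M}.
Read 'c': H→{H, K}, K→{K, M}, M→{G, L, N}; now {G, H, K, L, M, N}.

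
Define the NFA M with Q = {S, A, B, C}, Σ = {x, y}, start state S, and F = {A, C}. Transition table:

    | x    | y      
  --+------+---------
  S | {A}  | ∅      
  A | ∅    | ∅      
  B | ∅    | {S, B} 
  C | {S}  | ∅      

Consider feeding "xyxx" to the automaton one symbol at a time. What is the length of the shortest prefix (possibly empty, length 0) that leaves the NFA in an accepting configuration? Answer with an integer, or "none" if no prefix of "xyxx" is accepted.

1

Start in {S}.
Read 'x': {S} → {A}.
None of the earlier sets intersect F, but {A} does.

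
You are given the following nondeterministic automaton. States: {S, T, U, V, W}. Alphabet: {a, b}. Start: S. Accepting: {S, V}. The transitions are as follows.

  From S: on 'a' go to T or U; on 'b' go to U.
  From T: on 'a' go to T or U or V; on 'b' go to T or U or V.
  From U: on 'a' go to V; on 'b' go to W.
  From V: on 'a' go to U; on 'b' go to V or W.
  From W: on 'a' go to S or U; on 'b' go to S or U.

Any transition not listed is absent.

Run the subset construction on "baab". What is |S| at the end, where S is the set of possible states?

1

Start in {S}.
Read 'b': {S} → {U}.
Read 'a': {U} → {V}.
Read 'a': {V} → {U}.
Read 'b': {U} → {W}.
That set has 1 state.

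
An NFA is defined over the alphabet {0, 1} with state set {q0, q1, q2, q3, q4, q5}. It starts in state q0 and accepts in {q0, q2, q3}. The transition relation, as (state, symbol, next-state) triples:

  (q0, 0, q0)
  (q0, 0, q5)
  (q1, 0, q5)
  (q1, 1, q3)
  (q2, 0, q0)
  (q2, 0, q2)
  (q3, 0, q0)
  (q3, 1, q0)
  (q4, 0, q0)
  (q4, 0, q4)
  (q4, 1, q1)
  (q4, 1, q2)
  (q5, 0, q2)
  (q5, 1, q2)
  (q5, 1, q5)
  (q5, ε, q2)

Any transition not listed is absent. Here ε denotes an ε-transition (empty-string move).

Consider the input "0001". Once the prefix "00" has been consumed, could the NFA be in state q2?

Start in {q0}.
Read '0': q0→{q0, q5}; union {q0, q5}; ε-closure = {q0, q2, q5}.
Read '0': q0→{q0, q5}, q2→{q0, q2}, q5→{q2}; now {q0, q2, q5}.
State q2 is in {q0, q2, q5}.

Yes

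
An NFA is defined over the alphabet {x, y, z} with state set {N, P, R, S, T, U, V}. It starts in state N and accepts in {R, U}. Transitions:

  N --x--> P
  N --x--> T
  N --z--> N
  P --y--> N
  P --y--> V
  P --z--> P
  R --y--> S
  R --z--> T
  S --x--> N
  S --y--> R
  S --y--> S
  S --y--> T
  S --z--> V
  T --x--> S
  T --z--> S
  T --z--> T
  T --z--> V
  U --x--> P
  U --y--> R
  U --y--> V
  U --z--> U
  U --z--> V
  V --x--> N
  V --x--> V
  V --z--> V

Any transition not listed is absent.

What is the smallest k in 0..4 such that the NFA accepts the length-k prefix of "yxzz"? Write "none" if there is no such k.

none

Start in {N}.
Read 'y': N→∅; now ∅.
The set is empty and remains empty for the remaining 3 symbols.
No reachable set along the way intersects F.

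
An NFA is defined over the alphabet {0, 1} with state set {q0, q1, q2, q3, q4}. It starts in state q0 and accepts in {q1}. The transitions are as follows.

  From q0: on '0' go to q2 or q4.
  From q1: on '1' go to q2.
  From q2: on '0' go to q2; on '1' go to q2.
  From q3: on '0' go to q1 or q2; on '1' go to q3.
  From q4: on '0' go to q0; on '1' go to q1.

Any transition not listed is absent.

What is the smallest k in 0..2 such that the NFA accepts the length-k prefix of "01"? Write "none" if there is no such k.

2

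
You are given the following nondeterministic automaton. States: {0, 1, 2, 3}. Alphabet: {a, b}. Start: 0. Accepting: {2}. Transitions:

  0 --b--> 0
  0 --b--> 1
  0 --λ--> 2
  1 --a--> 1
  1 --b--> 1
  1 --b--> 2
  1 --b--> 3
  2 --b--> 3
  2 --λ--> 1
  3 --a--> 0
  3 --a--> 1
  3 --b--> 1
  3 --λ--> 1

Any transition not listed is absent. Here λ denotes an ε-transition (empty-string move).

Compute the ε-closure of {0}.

{0, 1, 2}

Begin with {0}.
ε-move 0 → 2; add 2.
ε-move 2 → 1; add 1.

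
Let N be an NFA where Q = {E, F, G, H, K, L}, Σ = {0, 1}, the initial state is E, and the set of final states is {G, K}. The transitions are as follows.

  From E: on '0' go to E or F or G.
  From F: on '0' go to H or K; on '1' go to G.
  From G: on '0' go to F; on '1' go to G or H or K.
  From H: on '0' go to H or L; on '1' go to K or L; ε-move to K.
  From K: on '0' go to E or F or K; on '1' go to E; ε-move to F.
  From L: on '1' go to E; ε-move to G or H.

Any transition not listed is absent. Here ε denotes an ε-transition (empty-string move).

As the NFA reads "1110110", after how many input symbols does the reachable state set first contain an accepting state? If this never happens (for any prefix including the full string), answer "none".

none

Start in {E}.
Read '1': {E} → ∅.
The set is empty and remains empty for the remaining 6 symbols.
No reachable set along the way intersects F.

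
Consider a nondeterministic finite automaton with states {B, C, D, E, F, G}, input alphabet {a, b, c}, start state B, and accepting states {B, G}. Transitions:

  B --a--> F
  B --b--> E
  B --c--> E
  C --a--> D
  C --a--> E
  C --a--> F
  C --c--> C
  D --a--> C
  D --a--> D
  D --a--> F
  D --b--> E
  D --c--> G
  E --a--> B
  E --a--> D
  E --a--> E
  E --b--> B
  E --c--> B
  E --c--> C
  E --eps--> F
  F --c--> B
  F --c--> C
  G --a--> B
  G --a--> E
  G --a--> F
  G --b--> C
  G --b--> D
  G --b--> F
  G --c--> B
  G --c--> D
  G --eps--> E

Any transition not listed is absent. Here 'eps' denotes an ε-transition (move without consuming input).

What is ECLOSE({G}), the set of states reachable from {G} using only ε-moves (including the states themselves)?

Begin with {G}.
ε-move G → E; add E.
ε-move E → F; add F.

{E, F, G}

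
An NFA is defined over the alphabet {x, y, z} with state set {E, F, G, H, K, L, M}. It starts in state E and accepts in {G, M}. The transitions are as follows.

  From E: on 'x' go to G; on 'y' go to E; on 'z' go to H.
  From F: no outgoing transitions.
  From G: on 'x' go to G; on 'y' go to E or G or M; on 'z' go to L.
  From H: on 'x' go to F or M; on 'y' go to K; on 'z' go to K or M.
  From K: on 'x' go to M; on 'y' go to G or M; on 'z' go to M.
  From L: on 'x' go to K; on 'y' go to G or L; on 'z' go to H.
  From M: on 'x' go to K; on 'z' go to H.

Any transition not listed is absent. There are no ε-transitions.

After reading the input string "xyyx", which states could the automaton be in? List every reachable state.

{G, K}

Start in {E}.
Read 'x': {E} → {G}.
Read 'y': {G} → {E, G, M}.
Read 'y': {E, G, M} → {E, G, M}.
Read 'x': {E, G, M} → {G, K}.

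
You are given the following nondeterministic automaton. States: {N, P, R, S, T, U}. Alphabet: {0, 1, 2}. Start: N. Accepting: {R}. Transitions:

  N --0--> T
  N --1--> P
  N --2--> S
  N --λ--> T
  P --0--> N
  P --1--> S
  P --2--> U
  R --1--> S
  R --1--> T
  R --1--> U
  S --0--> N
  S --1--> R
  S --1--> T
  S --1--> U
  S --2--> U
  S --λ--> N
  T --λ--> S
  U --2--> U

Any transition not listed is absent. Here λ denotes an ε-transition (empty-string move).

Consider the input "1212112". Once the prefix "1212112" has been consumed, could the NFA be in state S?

Yes

Start: ε-closure({N}) = {N, S, T}.
Read '1': N→{P}, S→{R, T, U}, T→∅; union {P, R, T, U}; ε-closure = {N, P, R, S, T, U}.
Read '2': N→{S}, P→{U}, R→∅, S→{U}, T→∅, U→{U}; union {S, U}; ε-closure = {N, S, T, U}.
Read '1': N→{P}, S→{R, T, U}, T→∅, U→∅; union {P, R, T, U}; ε-closure = {N, P, R, S, T, U}.
Read '2': N→{S}, P→{U}, R→∅, S→{U}, T→∅, U→{U}; union {S, U}; ε-closure = {N, S, T, U}.
Read '1': N→{P}, S→{R, T, U}, T→∅, U→∅; union {P, R, T, U}; ε-closure = {N, P, R, S, T, U}.
Read '1': N→{P}, P→{S}, R→{S, T, U}, S→{R, T, U}, T→∅, U→∅; union {P, R, S, T, U}; ε-closure = {N, P, R, S, T, U}.
Read '2': N→{S}, P→{U}, R→∅, S→{U}, T→∅, U→{U}; union {S, U}; ε-closure = {N, S, T, U}.
State S is in {N, S, T, U}.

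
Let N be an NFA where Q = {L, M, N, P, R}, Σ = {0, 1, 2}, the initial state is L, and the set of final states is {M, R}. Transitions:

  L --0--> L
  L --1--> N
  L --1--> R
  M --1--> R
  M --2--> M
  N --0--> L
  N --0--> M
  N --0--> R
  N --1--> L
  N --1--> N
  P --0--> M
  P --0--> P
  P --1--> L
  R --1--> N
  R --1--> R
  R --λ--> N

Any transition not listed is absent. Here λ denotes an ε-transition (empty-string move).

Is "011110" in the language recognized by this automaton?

Yes

Start in {L}.
Read '0': L→{L}; now {L}.
Read '1': L→{N, R}; now {N, R}.
Read '1': N→{L, N}, R→{N, R}; now {L, N, R}.
Read '1': L→{N, R}, N→{L, N}, R→{N, R}; now {L, N, R}.
Read '1': L→{N, R}, N→{L, N}, R→{N, R}; now {L, N, R}.
Read '0': L→{L}, N→{L, M, R}, R→∅; union {L, M, R}; ε-closure = {L, M, N, R}.
The final set {L, M, N, R} contains the accepting states M, R.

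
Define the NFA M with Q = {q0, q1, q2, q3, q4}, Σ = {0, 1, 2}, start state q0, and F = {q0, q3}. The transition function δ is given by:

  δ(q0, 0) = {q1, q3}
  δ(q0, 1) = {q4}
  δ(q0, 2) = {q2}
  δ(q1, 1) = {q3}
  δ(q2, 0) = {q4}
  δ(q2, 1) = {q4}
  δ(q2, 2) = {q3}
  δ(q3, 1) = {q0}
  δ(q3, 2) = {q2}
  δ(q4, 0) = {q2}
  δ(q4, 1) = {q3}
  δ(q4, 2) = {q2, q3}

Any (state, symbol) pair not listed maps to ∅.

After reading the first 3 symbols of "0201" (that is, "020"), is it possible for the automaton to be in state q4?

Yes

Start in {q0}.
Read '0': {q0} → {q1, q3}.
Read '2': {q1, q3} → {q2}.
Read '0': {q2} → {q4}.
State q4 is in {q4}.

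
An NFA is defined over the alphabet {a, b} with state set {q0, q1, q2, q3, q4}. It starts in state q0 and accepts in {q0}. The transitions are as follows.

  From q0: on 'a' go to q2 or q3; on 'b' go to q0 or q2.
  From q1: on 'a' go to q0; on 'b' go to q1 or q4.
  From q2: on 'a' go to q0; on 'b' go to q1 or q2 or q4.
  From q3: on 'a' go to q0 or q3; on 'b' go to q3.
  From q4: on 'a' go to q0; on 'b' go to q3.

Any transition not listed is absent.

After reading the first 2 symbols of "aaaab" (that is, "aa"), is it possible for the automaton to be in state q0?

Yes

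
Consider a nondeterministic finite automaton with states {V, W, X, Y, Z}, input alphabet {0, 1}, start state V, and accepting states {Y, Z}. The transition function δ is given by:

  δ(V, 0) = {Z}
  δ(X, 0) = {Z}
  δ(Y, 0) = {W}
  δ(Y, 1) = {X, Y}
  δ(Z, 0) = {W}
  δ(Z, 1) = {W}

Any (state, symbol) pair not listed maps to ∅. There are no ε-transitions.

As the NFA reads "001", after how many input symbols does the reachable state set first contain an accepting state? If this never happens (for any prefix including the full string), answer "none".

1

Start in {V}.
Read '0': {V} → {Z}.
None of the earlier sets intersect F, but {Z} does.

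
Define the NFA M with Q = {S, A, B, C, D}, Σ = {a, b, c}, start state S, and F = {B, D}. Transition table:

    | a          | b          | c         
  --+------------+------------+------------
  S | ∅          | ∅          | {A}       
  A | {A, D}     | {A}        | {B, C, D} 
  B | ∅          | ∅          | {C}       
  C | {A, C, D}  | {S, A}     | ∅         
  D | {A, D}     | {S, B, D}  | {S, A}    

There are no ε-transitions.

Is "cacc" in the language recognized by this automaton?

Yes

Start in {S}.
Read 'c': {S} → {A}.
Read 'a': {A} → {A, D}.
Read 'c': {A, D} → {S, A, B, C, D}.
Read 'c': {S, A, B, C, D} → {S, A, B, C, D}.
The final set {S, A, B, C, D} contains the accepting states B, D.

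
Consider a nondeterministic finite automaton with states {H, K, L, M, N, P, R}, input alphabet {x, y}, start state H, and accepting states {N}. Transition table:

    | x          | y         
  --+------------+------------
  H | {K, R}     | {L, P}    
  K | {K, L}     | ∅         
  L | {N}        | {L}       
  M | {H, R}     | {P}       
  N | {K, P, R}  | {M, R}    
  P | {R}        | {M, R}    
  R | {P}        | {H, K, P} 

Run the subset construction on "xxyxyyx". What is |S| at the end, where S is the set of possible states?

6

Start in {H}.
Read 'x': H→{K, R}; now {K, R}.
Read 'x': K→{K, L}, R→{P}; now {K, L, P}.
Read 'y': K→∅, L→{L}, P→{M, R}; now {L, M, R}.
Read 'x': L→{N}, M→{H, R}, R→{P}; now {H, N, P, R}.
Read 'y': H→{L, P}, N→{M, R}, P→{M, R}, R→{H, K, P}; now {H, K, L, M, P, R}.
Read 'y': H→{L, P}, K→∅, L→{L}, M→{P}, P→{M, R}, R→{H, K, P}; now {H, K, L, M, P, R}.
Read 'x': H→{K, R}, K→{K, L}, L→{N}, M→{H, R}, P→{R}, R→{P}; now {H, K, L, N, P, R}.
That set has 6 states.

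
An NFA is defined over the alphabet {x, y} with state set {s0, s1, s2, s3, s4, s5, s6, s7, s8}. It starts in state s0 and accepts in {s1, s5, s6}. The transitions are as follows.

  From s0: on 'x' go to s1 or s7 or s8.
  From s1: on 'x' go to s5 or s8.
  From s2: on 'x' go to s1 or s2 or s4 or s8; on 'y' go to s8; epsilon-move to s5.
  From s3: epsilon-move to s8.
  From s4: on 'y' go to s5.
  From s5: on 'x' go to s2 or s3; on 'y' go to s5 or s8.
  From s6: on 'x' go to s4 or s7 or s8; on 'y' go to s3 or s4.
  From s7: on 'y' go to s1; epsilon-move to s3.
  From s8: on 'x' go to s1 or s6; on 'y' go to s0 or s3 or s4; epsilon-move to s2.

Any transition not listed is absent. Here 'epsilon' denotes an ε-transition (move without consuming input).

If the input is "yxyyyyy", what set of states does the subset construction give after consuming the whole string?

Start in {s0}.
Read 'y': s0→∅; now ∅.
The set is empty and remains empty for the remaining 6 symbols.

∅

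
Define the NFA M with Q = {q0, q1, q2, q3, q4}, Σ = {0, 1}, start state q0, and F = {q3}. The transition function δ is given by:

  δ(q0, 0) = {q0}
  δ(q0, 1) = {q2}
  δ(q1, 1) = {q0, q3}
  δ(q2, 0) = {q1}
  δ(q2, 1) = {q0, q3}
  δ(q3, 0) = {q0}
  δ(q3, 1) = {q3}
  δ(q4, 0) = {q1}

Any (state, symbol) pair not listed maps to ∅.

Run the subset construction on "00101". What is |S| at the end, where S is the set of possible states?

2

Start in {q0}.
Read '0': q0→{q0}; now {q0}.
Read '0': q0→{q0}; now {q0}.
Read '1': q0→{q2}; now {q2}.
Read '0': q2→{q1}; now {q1}.
Read '1': q1→{q0, q3}; now {q0, q3}.
That set has 2 states.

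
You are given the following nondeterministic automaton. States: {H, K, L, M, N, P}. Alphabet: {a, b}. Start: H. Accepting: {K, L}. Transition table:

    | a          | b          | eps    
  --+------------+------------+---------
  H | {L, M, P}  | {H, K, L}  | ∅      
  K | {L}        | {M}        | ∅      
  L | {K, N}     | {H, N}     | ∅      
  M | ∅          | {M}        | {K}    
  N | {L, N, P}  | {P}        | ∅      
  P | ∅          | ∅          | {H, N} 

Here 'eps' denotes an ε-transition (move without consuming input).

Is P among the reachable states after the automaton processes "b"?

No

Start in {H}.
Read 'b': H→{H, K, L}; now {H, K, L}.
State P is not in {H, K, L}.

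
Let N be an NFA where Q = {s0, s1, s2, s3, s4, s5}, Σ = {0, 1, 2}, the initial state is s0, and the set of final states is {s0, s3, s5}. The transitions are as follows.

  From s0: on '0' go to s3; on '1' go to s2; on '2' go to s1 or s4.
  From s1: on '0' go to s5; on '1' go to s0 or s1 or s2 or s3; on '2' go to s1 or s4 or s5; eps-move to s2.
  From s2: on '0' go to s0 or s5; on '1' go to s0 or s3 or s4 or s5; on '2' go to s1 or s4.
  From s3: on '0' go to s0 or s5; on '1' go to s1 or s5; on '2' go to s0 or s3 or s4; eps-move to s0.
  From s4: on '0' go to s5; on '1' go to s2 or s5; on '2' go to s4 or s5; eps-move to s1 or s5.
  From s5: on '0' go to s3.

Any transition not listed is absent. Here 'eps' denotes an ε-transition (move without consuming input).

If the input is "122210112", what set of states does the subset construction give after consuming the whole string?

{s0, s1, s2, s3, s4, s5}

Start in {s0}.
Read '1': {s0} → {s2}.
Read '2': {s2} → {s1, s2, s4, s5}.
Read '2': {s1, s2, s4, s5} → {s1, s2, s4, s5}.
Read '2': {s1, s2, s4, s5} → {s1, s2, s4, s5}.
Read '1': {s1, s2, s4, s5} → {s0, s1, s2, s3, s4, s5}.
Read '0': {s0, s1, s2, s3, s4, s5} → {s0, s3, s5}.
Read '1': {s0, s3, s5} → {s1, s2, s5}.
Read '1': {s1, s2, s5} → {s0, s1, s2, s3, s4, s5}.
Read '2': {s0, s1, s2, s3, s4, s5} → {s0, s1, s2, s3, s4, s5}.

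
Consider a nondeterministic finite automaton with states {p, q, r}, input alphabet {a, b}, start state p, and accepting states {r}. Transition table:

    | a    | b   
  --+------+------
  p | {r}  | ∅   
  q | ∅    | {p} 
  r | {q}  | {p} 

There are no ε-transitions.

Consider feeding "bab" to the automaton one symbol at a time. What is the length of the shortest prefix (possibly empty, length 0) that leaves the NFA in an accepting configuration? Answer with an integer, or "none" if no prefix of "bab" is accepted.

Start in {p}.
Read 'b': p→∅; now ∅.
The set is empty and remains empty for the remaining 2 symbols.
No reachable set along the way intersects F.

none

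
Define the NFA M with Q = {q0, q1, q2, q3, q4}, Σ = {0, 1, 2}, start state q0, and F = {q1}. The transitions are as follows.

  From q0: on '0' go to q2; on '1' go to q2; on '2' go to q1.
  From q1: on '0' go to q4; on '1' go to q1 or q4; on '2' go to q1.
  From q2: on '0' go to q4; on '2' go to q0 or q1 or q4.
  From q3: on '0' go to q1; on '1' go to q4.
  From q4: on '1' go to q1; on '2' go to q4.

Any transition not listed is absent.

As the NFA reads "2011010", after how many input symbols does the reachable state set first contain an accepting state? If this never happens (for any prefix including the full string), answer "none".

1

Start in {q0}.
Read '2': {q0} → {q1}.
None of the earlier sets intersect F, but {q1} does.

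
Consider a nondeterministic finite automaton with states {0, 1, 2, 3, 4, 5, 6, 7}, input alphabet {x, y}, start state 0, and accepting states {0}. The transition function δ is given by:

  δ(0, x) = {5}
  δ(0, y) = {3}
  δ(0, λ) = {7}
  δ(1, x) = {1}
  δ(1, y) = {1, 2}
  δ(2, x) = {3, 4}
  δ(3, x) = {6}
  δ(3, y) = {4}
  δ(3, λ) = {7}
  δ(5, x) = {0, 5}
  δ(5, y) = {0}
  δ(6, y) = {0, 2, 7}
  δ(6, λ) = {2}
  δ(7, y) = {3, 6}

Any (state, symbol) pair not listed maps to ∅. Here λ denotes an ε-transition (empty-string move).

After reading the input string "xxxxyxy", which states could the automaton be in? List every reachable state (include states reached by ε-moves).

{0, 2, 3, 4, 6, 7}

Start: ε-closure({0}) = {0, 7}.
Read 'x': {0, 7} → {5}.
Read 'x': {5} → {0, 5, 7}.
Read 'x': {0, 5, 7} → {0, 5, 7}.
Read 'x': {0, 5, 7} → {0, 5, 7}.
Read 'y': {0, 5, 7} → {0, 2, 3, 6, 7}.
Read 'x': {0, 2, 3, 6, 7} → {2, 3, 4, 5, 6, 7}.
Read 'y': {2, 3, 4, 5, 6, 7} → {0, 2, 3, 4, 6, 7}.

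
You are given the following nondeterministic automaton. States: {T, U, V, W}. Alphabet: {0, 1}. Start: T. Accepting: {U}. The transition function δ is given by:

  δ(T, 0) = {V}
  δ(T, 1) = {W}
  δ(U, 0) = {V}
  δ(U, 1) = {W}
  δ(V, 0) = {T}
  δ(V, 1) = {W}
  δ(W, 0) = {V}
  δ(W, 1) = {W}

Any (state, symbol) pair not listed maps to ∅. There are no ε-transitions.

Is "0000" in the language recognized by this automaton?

Start in {T}.
Read '0': T→{V}; now {V}.
Read '0': V→{T}; now {T}.
Read '0': T→{V}; now {V}.
Read '0': V→{T}; now {T}.
The final set {T} contains no accepting state.

No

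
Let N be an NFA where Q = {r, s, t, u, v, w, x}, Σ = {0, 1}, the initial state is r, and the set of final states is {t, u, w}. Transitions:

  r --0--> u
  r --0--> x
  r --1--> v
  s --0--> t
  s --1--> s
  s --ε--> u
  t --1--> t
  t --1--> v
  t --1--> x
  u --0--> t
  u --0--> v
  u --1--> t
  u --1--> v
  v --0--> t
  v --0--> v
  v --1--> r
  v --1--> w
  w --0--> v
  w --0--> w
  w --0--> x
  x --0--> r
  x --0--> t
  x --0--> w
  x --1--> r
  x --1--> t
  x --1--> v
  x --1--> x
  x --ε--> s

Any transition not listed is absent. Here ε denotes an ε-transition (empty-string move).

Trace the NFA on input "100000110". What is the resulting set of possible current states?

Start in {r}.
Read '1': {r} → {v}.
Read '0': {v} → {t, v}.
Read '0': {t, v} → {t, v}.
Read '0': {t, v} → {t, v}.
Read '0': {t, v} → {t, v}.
Read '0': {t, v} → {t, v}.
Read '1': {t, v} → {r, s, t, u, v, w, x}.
Read '1': {r, s, t, u, v, w, x} → {r, s, t, u, v, w, x}.
Read '0': {r, s, t, u, v, w, x} → {r, s, t, u, v, w, x}.

{r, s, t, u, v, w, x}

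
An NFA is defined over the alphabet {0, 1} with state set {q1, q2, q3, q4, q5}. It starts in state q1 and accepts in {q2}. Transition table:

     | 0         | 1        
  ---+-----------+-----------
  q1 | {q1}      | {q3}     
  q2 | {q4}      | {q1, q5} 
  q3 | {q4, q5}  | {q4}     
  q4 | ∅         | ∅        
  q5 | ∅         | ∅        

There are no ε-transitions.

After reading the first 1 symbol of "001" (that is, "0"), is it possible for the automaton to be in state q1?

Start in {q1}.
Read '0': q1→{q1}; now {q1}.
State q1 is in {q1}.

Yes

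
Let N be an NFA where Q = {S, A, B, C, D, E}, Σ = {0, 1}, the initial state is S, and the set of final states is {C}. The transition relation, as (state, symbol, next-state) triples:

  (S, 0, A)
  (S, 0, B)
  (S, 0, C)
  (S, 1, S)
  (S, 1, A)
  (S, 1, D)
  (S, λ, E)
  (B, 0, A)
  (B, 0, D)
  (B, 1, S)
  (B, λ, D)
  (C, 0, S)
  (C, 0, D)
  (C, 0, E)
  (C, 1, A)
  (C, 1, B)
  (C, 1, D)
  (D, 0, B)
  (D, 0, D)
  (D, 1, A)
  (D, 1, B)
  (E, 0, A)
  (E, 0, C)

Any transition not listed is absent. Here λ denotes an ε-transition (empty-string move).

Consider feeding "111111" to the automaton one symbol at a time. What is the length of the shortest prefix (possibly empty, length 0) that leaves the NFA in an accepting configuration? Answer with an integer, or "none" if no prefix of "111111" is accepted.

Start: ε-closure({S}) = {S, E}.
Read '1': S→{S, A, D}, E→∅; union {S, A, D}; ε-closure = {S, A, D, E}.
Read '1': S→{S, A, D}, A→∅, D→{A, B}, E→∅; union {S, A, B, D}; ε-closure = {S, A, B, D, E}.
Read '1': S→{S, A, D}, A→∅, B→{S}, D→{A, B}, E→∅; union {S, A, B, D}; ε-closure = {S, A, B, D, E}.
Read '1': S→{S, A, D}, A→∅, B→{S}, D→{A, B}, E→∅; union {S, A, B, D}; ε-closure = {S, A, B, D, E}.
Read '1': S→{S, A, D}, A→∅, B→{S}, D→{A, B}, E→∅; union {S, A, B, D}; ε-closure = {S, A, B, D, E}.
Read '1': S→{S, A, D}, A→∅, B→{S}, D→{A, B}, E→∅; union {S, A, B, D}; ε-closure = {S, A, B, D, E}.
No reachable set along the way intersects F.

none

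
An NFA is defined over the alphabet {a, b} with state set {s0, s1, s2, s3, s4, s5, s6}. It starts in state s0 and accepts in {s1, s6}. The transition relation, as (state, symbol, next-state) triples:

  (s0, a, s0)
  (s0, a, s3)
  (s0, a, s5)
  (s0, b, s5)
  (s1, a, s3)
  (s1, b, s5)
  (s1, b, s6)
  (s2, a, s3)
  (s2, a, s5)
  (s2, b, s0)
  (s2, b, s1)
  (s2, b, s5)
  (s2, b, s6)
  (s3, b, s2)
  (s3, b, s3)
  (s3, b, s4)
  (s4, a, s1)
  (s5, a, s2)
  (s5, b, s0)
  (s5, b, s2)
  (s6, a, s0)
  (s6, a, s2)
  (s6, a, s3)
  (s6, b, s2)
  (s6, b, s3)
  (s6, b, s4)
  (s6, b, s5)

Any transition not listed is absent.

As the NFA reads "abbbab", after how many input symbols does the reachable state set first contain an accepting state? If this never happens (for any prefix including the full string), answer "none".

3

Start in {s0}.
Read 'a': {s0} → {s0, s3, s5}.
Read 'b': {s0, s3, s5} → {s0, s2, s3, s4, s5}.
Read 'b': {s0, s2, s3, s4, s5} → {s0, s1, s2, s3, s4, s5, s6}.
None of the earlier sets intersect F, but {s0, s1, s2, s3, s4, s5, s6} does.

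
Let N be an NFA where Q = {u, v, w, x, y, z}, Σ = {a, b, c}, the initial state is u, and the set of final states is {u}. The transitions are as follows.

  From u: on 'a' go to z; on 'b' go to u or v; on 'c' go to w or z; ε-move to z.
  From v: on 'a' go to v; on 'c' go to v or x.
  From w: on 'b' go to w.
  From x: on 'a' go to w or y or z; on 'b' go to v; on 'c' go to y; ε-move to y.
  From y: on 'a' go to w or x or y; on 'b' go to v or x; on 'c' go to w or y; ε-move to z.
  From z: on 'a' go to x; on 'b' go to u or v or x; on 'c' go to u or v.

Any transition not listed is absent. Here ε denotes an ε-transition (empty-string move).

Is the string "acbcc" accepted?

Yes

Start: ε-closure({u}) = {u, z}.
Read 'a': u→{z}, z→{x}; union {x, z}; ε-closure = {x, y, z}.
Read 'c': x→{y}, y→{w, y}, z→{u, v}; union {u, v, w, y}; ε-closure = {u, v, w, y, z}.
Read 'b': u→{u, v}, v→∅, w→{w}, y→{v, x}, z→{u, v, x}; union {u, v, w, x}; ε-closure = {u, v, w, x, y, z}.
Read 'c': u→{w, z}, v→{v, x}, w→∅, x→{y}, y→{w, y}, z→{u, v}; now {u, v, w, x, y, z}.
Read 'c': u→{w, z}, v→{v, x}, w→∅, x→{y}, y→{w, y}, z→{u, v}; now {u, v, w, x, y, z}.
The final set {u, v, w, x, y, z} contains the accepting state u.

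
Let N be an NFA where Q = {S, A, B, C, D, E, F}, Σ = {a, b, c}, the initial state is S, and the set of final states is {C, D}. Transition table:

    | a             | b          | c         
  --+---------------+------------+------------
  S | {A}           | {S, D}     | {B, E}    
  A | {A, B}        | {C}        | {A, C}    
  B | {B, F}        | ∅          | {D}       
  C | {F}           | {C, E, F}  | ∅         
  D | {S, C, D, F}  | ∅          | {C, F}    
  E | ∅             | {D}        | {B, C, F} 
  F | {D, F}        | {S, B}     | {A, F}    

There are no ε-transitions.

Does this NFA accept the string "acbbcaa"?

Start in {S}.
Read 'a': S→{A}; now {A}.
Read 'c': A→{A, C}; now {A, C}.
Read 'b': A→{C}, C→{C, E, F}; now {C, E, F}.
Read 'b': C→{C, E, F}, E→{D}, F→{S, B}; now {S, B, C, D, E, F}.
Read 'c': S→{B, E}, B→{D}, C→∅, D→{C, F}, E→{B, C, F}, F→{A, F}; now {A, B, C, D, E, F}.
Read 'a': A→{A, B}, B→{B, F}, C→{F}, D→{S, C, D, F}, E→∅, F→{D, F}; now {S, A, B, C, D, F}.
Read 'a': S→{A}, A→{A, B}, B→{B, F}, C→{F}, D→{S, C, D, F}, F→{D, F}; now {S, A, B, C, D, F}.
The final set {S, A, B, C, D, F} contains the accepting states C, D.

Yes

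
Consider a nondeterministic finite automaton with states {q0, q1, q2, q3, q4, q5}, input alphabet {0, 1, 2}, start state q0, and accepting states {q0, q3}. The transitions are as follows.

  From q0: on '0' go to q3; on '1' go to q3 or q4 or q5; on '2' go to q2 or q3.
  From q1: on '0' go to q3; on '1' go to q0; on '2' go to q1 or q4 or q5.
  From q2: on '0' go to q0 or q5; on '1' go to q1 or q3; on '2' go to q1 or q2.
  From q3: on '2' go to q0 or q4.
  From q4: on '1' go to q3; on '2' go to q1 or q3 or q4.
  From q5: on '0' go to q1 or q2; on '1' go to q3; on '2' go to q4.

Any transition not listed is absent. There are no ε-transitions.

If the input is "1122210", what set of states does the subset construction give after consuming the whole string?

Start in {q0}.
Read '1': q0→{q3, q4, q5}; now {q3, q4, q5}.
Read '1': q3→∅, q4→{q3}, q5→{q3}; now {q3}.
Read '2': q3→{q0, q4}; now {q0, q4}.
Read '2': q0→{q2, q3}, q4→{q1, q3, q4}; now {q1, q2, q3, q4}.
Read '2': q1→{q1, q4, q5}, q2→{q1, q2}, q3→{q0, q4}, q4→{q1, q3, q4}; now {q0, q1, q2, q3, q4, q5}.
Read '1': q0→{q3, q4, q5}, q1→{q0}, q2→{q1, q3}, q3→∅, q4→{q3}, q5→{q3}; now {q0, q1, q3, q4, q5}.
Read '0': q0→{q3}, q1→{q3}, q3→∅, q4→∅, q5→{q1, q2}; now {q1, q2, q3}.

{q1, q2, q3}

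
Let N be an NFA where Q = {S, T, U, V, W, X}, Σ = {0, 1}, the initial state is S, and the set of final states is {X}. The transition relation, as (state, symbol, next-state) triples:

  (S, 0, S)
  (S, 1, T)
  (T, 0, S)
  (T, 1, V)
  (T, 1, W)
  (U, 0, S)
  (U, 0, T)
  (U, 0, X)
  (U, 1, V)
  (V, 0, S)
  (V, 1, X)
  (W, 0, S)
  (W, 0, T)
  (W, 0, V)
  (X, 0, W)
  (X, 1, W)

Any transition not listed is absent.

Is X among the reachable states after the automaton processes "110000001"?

No

Start in {S}.
Read '1': S→{T}; now {T}.
Read '1': T→{V, W}; now {V, W}.
Read '0': V→{S}, W→{S, T, V}; now {S, T, V}.
Read '0': S→{S}, T→{S}, V→{S}; now {S}.
Read '0': S→{S}; now {S}.
Read '0': S→{S}; now {S}.
Read '0': S→{S}; now {S}.
Read '0': S→{S}; now {S}.
Read '1': S→{T}; now {T}.
State X is not in {T}.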